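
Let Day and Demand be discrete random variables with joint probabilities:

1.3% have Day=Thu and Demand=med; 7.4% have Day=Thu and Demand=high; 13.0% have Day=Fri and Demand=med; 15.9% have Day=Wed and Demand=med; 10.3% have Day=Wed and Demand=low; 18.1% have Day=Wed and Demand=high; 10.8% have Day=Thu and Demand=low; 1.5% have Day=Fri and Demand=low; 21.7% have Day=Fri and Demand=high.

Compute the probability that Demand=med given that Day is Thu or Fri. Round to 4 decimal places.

P(Day=Thu) = 0.108 + 0.013 + 0.074 = 0.195.
P(Day=Fri) = 0.015 + 0.130 + 0.217 = 0.362.
P(Day ∈ {Thu, Fri}) = 0.195 + 0.362 = 0.557; P(Demand=med, Day ∈ {Thu, Fri}) = 0.013 + 0.130 = 0.143.
P(Demand=med | Day ∈ {Thu, Fri}) = 0.143/0.557 = 0.2567.

0.2567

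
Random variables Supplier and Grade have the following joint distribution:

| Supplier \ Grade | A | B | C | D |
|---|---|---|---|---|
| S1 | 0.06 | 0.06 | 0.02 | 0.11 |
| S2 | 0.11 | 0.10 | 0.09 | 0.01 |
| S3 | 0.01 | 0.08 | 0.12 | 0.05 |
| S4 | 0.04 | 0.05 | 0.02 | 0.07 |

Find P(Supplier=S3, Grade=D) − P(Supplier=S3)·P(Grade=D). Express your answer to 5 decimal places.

P(Supplier=S3) = 0.01 + 0.08 + 0.12 + 0.05 = 0.26.
P(Grade=D) = 0.11 + 0.01 + 0.05 + 0.07 = 0.24.
P(Supplier=S3, Grade=D) − P(Supplier=S3)P(Grade=D) = 0.05 − 0.26×0.24 = -0.01240.

-0.01240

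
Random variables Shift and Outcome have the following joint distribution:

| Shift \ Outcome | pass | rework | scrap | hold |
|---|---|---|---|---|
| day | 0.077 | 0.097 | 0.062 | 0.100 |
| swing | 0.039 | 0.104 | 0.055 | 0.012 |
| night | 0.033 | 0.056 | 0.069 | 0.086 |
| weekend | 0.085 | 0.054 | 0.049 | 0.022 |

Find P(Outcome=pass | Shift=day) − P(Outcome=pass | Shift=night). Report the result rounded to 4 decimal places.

0.0939

P(Shift=day) = 0.077 + 0.097 + 0.062 + 0.100 = 0.336; P(Outcome=pass | Shift=day) = 0.077/0.336 = 0.22917.
P(Shift=night) = 0.033 + 0.056 + 0.069 + 0.086 = 0.244; P(Outcome=pass | Shift=night) = 0.033/0.244 = 0.13525.
Difference = 0.0939.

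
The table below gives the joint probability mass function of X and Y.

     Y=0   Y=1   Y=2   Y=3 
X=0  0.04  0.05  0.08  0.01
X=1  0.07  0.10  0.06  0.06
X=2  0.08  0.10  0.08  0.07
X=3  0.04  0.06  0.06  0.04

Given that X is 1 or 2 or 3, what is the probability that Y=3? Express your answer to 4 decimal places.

0.2073

P(X=1) = 0.07 + 0.10 + 0.06 + 0.06 = 0.29.
P(X=2) = 0.08 + 0.10 + 0.08 + 0.07 = 0.33.
P(X=3) = 0.04 + 0.06 + 0.06 + 0.04 = 0.20.
P(X ∈ {1, 2, 3}) = 0.29 + 0.33 + 0.20 = 0.82; P(Y=3, X ∈ {1, 2, 3}) = 0.06 + 0.07 + 0.04 = 0.17.
P(Y=3 | X ∈ {1, 2, 3}) = 0.17/0.82 = 0.2073.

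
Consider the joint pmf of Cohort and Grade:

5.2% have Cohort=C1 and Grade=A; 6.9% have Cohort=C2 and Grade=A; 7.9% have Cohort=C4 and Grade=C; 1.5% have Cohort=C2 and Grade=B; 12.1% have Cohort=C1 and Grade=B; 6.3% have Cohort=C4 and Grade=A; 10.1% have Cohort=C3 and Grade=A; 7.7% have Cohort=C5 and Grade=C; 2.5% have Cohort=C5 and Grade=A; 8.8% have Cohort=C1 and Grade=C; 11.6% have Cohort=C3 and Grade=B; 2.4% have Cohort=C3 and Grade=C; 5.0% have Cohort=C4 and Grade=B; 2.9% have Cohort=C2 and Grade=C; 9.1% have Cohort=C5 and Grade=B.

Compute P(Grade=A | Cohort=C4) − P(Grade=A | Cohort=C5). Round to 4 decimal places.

0.1986

P(Cohort=C4) = 0.063 + 0.050 + 0.079 = 0.192; P(Grade=A | Cohort=C4) = 0.063/0.192 = 0.32813.
P(Cohort=C5) = 0.025 + 0.091 + 0.077 = 0.193; P(Grade=A | Cohort=C5) = 0.025/0.193 = 0.12953.
Difference = 0.1986.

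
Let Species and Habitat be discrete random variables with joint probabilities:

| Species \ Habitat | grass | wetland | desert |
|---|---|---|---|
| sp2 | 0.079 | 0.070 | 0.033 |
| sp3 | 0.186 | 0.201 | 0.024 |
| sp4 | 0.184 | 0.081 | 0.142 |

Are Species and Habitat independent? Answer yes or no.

no

P(Species=sp4) = 0.407 and P(Habitat=wetland) = 0.352, so their product is 0.14326, but P(Species=sp4, Habitat=wetland) = 0.081. Since these differ, Species and Habitat are not independent.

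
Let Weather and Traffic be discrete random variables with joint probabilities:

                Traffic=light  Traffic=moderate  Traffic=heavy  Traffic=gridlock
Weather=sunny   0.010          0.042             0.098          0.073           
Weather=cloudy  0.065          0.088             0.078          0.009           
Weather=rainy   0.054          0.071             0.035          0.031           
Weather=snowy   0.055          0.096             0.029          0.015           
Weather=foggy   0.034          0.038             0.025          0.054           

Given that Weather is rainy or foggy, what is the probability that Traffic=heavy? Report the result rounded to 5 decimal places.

P(Weather=rainy) = 0.054 + 0.071 + 0.035 + 0.031 = 0.191.
P(Weather=foggy) = 0.034 + 0.038 + 0.025 + 0.054 = 0.151.
P(Weather ∈ {rainy, foggy}) = 0.191 + 0.151 = 0.342; P(Traffic=heavy, Weather ∈ {rainy, foggy}) = 0.035 + 0.025 = 0.060.
P(Traffic=heavy | Weather ∈ {rainy, foggy}) = 0.060/0.342 = 0.17544.

0.17544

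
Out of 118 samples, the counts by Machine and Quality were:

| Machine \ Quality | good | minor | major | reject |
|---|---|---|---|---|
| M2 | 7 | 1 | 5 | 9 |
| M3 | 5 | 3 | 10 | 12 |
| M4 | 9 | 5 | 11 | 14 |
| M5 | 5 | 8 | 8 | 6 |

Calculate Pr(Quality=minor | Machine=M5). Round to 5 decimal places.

0.29630

Total with Machine=M5: 5 + 8 + 8 + 6 = 27.
P(Quality=minor | Machine=M5) = 8/27 = 0.29630.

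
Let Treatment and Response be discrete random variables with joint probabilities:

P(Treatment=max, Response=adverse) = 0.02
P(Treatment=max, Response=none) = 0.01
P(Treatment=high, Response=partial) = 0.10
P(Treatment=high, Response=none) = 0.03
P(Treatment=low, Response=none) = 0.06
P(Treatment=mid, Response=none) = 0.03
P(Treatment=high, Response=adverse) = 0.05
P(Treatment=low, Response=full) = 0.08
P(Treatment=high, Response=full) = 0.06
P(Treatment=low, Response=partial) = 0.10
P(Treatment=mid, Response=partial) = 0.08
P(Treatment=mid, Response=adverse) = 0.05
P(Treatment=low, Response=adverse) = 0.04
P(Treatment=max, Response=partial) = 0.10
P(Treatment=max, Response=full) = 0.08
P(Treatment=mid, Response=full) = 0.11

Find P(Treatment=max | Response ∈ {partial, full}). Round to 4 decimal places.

P(Response=partial) = 0.10 + 0.08 + 0.10 + 0.10 = 0.38.
P(Response=full) = 0.08 + 0.11 + 0.06 + 0.08 = 0.33.
P(Response ∈ {partial, full}) = 0.38 + 0.33 = 0.71; P(Treatment=max, Response ∈ {partial, full}) = 0.10 + 0.08 = 0.18.
P(Treatment=max | Response ∈ {partial, full}) = 0.18/0.71 = 0.2535.

0.2535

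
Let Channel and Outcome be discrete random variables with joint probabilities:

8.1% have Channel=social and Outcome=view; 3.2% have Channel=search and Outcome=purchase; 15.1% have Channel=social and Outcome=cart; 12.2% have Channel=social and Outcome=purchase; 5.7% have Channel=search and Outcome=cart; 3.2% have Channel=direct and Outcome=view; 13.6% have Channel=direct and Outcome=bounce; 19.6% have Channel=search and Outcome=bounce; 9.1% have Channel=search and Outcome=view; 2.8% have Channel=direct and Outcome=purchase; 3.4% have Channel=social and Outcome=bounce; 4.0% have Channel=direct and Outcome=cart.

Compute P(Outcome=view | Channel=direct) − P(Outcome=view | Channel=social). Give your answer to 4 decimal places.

P(Channel=direct) = 0.136 + 0.032 + 0.040 + 0.028 = 0.236; P(Outcome=view | Channel=direct) = 0.032/0.236 = 0.13559.
P(Channel=social) = 0.034 + 0.081 + 0.151 + 0.122 = 0.388; P(Outcome=view | Channel=social) = 0.081/0.388 = 0.20876.
Difference = -0.0732.

-0.0732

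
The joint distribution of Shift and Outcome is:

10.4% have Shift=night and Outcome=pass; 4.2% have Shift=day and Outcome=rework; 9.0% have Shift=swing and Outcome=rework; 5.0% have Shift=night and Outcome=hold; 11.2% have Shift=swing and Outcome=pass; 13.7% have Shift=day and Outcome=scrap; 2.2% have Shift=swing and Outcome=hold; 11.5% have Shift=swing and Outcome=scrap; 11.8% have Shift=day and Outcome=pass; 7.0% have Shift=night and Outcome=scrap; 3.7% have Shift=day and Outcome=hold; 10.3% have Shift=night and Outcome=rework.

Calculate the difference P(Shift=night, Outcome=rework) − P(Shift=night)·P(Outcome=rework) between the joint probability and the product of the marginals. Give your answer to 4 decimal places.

0.0262

P(Shift=night) = 0.104 + 0.103 + 0.070 + 0.050 = 0.327.
P(Outcome=rework) = 0.042 + 0.090 + 0.103 = 0.235.
P(Shift=night, Outcome=rework) − P(Shift=night)P(Outcome=rework) = 0.103 − 0.327×0.235 = 0.0262.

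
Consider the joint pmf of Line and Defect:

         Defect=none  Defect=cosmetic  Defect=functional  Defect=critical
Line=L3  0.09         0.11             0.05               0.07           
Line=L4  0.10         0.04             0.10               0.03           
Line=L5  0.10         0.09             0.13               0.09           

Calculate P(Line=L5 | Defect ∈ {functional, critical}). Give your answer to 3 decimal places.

0.468

P(Defect=functional) = 0.05 + 0.10 + 0.13 = 0.28.
P(Defect=critical) = 0.07 + 0.03 + 0.09 = 0.19.
P(Defect ∈ {functional, critical}) = 0.28 + 0.19 = 0.47; P(Line=L5, Defect ∈ {functional, critical}) = 0.13 + 0.09 = 0.22.
P(Line=L5 | Defect ∈ {functional, critical}) = 0.22/0.47 = 0.468.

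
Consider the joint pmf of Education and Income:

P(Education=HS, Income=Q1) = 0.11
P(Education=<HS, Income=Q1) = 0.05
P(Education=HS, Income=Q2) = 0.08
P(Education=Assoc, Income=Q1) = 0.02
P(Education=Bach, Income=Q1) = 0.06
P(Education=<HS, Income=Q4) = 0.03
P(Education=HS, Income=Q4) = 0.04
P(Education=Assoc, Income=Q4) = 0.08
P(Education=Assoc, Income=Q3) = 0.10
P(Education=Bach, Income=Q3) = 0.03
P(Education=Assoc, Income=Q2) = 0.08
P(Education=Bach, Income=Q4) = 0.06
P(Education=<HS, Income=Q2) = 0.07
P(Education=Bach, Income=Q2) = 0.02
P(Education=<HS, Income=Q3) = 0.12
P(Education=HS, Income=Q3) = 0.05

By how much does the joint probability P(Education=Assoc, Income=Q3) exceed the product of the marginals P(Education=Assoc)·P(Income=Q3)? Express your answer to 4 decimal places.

0.0160

P(Education=Assoc) = 0.02 + 0.08 + 0.10 + 0.08 = 0.28.
P(Income=Q3) = 0.12 + 0.05 + 0.10 + 0.03 = 0.30.
P(Education=Assoc, Income=Q3) − P(Education=Assoc)P(Income=Q3) = 0.10 − 0.28×0.30 = 0.0160.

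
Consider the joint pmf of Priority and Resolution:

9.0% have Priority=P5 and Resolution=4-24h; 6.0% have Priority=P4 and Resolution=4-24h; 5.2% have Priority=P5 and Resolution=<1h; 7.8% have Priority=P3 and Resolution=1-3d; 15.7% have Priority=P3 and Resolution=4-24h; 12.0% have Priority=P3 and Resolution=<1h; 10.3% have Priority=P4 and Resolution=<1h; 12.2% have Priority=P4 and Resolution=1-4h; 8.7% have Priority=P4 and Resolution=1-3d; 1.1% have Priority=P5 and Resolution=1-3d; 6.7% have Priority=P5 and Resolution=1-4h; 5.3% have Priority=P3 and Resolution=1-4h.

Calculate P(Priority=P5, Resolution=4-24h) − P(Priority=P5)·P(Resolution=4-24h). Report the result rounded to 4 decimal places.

0.0225

P(Priority=P5) = 0.052 + 0.067 + 0.090 + 0.011 = 0.220.
P(Resolution=4-24h) = 0.157 + 0.060 + 0.090 = 0.307.
P(Priority=P5, Resolution=4-24h) − P(Priority=P5)P(Resolution=4-24h) = 0.090 − 0.220×0.307 = 0.0225.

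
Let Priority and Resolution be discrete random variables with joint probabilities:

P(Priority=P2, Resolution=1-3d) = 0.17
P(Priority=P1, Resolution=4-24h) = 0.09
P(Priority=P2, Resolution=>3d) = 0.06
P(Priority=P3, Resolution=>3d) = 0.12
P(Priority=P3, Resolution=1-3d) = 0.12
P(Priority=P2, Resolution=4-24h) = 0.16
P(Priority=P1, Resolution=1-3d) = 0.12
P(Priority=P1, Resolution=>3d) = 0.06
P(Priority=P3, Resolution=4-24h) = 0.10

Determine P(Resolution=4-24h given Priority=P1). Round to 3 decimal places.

P(Priority=P1) = 0.09 + 0.12 + 0.06 = 0.27.
P(Resolution=4-24h | Priority=P1) = 0.09/0.27 = 0.333.

0.333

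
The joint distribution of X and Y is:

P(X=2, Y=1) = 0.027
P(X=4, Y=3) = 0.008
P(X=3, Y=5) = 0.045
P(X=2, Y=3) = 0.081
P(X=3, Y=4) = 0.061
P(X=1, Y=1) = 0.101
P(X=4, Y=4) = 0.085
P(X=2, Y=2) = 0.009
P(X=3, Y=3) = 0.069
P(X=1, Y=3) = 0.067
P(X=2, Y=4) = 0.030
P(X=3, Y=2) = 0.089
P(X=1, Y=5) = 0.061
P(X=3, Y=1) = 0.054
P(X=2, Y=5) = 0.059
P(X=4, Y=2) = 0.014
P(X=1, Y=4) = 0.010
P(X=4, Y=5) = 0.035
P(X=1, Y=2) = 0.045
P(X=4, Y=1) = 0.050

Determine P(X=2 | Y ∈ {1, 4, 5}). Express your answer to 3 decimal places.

P(Y=1) = 0.101 + 0.027 + 0.054 + 0.050 = 0.232.
P(Y=4) = 0.010 + 0.030 + 0.061 + 0.085 = 0.186.
P(Y=5) = 0.061 + 0.059 + 0.045 + 0.035 = 0.200.
P(Y ∈ {1, 4, 5}) = 0.232 + 0.186 + 0.200 = 0.618; P(X=2, Y ∈ {1, 4, 5}) = 0.027 + 0.030 + 0.059 = 0.116.
P(X=2 | Y ∈ {1, 4, 5}) = 0.116/0.618 = 0.188.

0.188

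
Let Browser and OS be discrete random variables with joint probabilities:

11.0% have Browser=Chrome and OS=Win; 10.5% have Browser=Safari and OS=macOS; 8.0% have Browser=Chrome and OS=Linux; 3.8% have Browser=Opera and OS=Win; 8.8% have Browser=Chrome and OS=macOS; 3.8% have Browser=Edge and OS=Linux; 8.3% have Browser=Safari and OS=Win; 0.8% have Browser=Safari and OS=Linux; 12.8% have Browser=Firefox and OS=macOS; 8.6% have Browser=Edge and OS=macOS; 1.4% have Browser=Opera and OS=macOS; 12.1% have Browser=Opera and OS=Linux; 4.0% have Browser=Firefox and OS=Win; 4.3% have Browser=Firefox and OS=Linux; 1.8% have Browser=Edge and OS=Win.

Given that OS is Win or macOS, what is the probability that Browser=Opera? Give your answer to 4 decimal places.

P(OS=Win) = 0.110 + 0.040 + 0.083 + 0.018 + 0.038 = 0.289.
P(OS=macOS) = 0.088 + 0.128 + 0.105 + 0.086 + 0.014 = 0.421.
P(OS ∈ {Win, macOS}) = 0.289 + 0.421 = 0.710; P(Browser=Opera, OS ∈ {Win, macOS}) = 0.038 + 0.014 = 0.052.
P(Browser=Opera | OS ∈ {Win, macOS}) = 0.052/0.710 = 0.0732.

0.0732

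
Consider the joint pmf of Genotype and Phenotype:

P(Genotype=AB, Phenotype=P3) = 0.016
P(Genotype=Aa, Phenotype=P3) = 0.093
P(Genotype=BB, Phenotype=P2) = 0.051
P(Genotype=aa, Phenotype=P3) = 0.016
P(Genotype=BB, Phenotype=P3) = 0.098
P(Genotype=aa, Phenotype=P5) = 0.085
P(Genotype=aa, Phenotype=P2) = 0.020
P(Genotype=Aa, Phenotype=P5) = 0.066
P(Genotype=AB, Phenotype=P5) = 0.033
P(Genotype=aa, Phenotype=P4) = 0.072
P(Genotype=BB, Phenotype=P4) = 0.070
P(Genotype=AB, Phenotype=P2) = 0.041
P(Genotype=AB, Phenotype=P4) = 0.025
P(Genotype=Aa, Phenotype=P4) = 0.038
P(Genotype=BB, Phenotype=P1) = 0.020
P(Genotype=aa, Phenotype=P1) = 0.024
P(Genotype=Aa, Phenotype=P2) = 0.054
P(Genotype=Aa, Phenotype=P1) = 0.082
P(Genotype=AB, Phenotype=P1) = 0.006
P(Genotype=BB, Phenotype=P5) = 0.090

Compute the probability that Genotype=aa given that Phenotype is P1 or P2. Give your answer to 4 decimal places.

P(Phenotype=P1) = 0.082 + 0.024 + 0.006 + 0.020 = 0.132.
P(Phenotype=P2) = 0.054 + 0.020 + 0.041 + 0.051 = 0.166.
P(Phenotype ∈ {P1, P2}) = 0.132 + 0.166 = 0.298; P(Genotype=aa, Phenotype ∈ {P1, P2}) = 0.024 + 0.020 = 0.044.
P(Genotype=aa | Phenotype ∈ {P1, P2}) = 0.044/0.298 = 0.1477.

0.1477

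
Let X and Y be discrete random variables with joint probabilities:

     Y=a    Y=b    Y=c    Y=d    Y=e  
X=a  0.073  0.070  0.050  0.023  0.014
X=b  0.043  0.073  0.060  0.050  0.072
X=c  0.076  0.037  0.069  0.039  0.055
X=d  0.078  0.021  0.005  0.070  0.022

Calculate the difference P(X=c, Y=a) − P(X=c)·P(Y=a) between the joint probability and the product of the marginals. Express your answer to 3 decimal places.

0.001

P(X=c) = 0.076 + 0.037 + 0.069 + 0.039 + 0.055 = 0.276.
P(Y=a) = 0.073 + 0.043 + 0.076 + 0.078 = 0.270.
P(X=c, Y=a) − P(X=c)P(Y=a) = 0.076 − 0.276×0.270 = 0.001.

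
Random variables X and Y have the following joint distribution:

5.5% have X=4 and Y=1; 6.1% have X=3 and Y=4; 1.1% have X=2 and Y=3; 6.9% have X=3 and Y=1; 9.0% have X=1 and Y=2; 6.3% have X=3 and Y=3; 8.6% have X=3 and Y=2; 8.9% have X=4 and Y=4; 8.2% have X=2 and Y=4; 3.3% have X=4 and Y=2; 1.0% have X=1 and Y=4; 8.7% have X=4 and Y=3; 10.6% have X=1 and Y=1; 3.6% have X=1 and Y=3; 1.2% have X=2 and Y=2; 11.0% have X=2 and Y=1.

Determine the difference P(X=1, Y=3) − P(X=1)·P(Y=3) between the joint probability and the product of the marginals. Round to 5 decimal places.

P(X=1) = 0.106 + 0.090 + 0.036 + 0.010 = 0.242.
P(Y=3) = 0.036 + 0.011 + 0.063 + 0.087 = 0.197.
P(X=1, Y=3) − P(X=1)P(Y=3) = 0.036 − 0.242×0.197 = -0.01167.

-0.01167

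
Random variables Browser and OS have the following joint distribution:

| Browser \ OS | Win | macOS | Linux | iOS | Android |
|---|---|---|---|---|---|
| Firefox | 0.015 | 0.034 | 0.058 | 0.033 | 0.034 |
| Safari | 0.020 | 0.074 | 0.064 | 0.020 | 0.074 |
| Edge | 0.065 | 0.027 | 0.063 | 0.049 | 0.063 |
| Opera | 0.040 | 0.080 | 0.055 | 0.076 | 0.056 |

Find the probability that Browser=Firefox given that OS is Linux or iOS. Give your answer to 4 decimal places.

0.2177

P(OS=Linux) = 0.058 + 0.064 + 0.063 + 0.055 = 0.240.
P(OS=iOS) = 0.033 + 0.020 + 0.049 + 0.076 = 0.178.
P(OS ∈ {Linux, iOS}) = 0.240 + 0.178 = 0.418; P(Browser=Firefox, OS ∈ {Linux, iOS}) = 0.058 + 0.033 = 0.091.
P(Browser=Firefox | OS ∈ {Linux, iOS}) = 0.091/0.418 = 0.2177.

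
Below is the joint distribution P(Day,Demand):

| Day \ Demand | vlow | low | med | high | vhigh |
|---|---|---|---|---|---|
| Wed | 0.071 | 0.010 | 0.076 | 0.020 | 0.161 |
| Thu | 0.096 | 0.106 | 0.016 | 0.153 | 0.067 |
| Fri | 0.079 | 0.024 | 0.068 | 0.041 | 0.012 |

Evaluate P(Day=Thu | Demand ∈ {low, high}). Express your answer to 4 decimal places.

0.7316

P(Demand=low) = 0.010 + 0.106 + 0.024 = 0.140.
P(Demand=high) = 0.020 + 0.153 + 0.041 = 0.214.
P(Demand ∈ {low, high}) = 0.140 + 0.214 = 0.354; P(Day=Thu, Demand ∈ {low, high}) = 0.106 + 0.153 = 0.259.
P(Day=Thu | Demand ∈ {low, high}) = 0.259/0.354 = 0.7316.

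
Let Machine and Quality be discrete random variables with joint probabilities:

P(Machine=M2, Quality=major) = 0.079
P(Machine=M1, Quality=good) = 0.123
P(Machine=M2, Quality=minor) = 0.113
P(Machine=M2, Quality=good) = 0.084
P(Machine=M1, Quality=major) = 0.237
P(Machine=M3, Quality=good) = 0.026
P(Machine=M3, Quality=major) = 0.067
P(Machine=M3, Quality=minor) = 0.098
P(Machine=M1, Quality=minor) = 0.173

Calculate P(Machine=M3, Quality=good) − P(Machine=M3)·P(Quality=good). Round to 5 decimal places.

-0.01850

P(Machine=M3) = 0.026 + 0.098 + 0.067 = 0.191.
P(Quality=good) = 0.123 + 0.084 + 0.026 = 0.233.
P(Machine=M3, Quality=good) − P(Machine=M3)P(Quality=good) = 0.026 − 0.191×0.233 = -0.01850.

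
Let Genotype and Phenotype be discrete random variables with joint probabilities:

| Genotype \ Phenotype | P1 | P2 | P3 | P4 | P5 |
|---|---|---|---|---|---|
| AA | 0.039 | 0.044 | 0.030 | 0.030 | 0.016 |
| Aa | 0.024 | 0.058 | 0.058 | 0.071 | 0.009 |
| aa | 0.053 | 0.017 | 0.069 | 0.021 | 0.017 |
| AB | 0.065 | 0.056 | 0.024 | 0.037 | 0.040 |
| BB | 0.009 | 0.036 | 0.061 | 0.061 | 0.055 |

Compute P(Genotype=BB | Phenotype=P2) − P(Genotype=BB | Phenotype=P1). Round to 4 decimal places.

0.1232

P(Phenotype=P2) = 0.044 + 0.058 + 0.017 + 0.056 + 0.036 = 0.211; P(Genotype=BB | Phenotype=P2) = 0.036/0.211 = 0.17062.
P(Phenotype=P1) = 0.039 + 0.024 + 0.053 + 0.065 + 0.009 = 0.190; P(Genotype=BB | Phenotype=P1) = 0.009/0.190 = 0.04737.
Difference = 0.1232.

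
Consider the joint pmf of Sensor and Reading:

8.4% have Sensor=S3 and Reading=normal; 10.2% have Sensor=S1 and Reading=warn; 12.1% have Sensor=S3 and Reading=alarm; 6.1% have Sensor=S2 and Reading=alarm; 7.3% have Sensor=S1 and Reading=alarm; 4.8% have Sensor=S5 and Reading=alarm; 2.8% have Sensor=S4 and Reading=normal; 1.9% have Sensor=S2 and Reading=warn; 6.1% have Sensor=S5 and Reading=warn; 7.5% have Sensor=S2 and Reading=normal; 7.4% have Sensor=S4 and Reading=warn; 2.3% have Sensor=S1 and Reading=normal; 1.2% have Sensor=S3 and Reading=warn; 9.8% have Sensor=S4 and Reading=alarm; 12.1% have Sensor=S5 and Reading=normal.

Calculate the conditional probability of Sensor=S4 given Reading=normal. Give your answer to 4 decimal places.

P(Reading=normal) = 0.023 + 0.075 + 0.084 + 0.028 + 0.121 = 0.331.
P(Sensor=S4 | Reading=normal) = 0.028/0.331 = 0.0846.

0.0846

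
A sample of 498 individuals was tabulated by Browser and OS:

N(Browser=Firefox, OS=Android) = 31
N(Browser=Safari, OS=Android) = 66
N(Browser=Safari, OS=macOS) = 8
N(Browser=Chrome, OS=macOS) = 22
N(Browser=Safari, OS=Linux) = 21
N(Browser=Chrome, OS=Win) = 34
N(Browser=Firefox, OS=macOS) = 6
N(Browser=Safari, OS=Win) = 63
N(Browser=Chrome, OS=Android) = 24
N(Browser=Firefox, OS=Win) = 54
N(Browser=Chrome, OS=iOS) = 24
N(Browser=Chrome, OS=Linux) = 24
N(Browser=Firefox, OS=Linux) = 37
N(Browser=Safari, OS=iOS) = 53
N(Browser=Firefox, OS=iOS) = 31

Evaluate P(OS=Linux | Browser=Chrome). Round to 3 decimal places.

Total with Browser=Chrome: 34 + 22 + 24 + 24 + 24 = 128.
P(OS=Linux | Browser=Chrome) = 24/128 = 0.188.

0.188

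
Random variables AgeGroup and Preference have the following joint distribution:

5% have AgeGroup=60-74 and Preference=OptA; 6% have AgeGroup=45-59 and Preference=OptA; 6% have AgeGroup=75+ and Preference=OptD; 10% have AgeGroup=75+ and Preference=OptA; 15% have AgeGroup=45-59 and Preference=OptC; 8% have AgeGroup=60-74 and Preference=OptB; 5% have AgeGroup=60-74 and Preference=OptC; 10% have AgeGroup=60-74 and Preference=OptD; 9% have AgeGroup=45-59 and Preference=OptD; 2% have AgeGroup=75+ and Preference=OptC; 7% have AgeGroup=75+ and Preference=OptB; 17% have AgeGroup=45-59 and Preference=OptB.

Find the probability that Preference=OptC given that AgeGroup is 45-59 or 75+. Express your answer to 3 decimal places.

0.236

P(AgeGroup=45-59) = 0.06 + 0.17 + 0.15 + 0.09 = 0.47.
P(AgeGroup=75+) = 0.10 + 0.07 + 0.02 + 0.06 = 0.25.
P(AgeGroup ∈ {45-59, 75+}) = 0.47 + 0.25 = 0.72; P(Preference=OptC, AgeGroup ∈ {45-59, 75+}) = 0.15 + 0.02 = 0.17.
P(Preference=OptC | AgeGroup ∈ {45-59, 75+}) = 0.17/0.72 = 0.236.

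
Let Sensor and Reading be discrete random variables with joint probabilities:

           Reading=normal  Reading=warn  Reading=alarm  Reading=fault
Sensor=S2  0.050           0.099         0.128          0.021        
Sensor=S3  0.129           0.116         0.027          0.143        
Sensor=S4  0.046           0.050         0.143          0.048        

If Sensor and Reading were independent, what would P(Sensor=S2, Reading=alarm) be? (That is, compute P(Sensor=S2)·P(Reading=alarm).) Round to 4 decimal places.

P(Sensor=S2) = 0.050 + 0.099 + 0.128 + 0.021 = 0.298.
P(Reading=alarm) = 0.128 + 0.027 + 0.143 = 0.298.
Product: 0.298 × 0.298 = 0.0888.

0.0888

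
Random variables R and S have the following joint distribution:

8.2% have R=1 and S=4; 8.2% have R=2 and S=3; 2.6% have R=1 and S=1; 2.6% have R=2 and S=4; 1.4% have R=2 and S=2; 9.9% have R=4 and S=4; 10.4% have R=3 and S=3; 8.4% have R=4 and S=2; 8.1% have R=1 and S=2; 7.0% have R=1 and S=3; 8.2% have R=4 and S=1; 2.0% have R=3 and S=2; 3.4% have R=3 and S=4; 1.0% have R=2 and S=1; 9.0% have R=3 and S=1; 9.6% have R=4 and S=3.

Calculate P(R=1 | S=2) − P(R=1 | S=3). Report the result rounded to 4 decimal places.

0.2082

P(S=2) = 0.081 + 0.014 + 0.020 + 0.084 = 0.199; P(R=1 | S=2) = 0.081/0.199 = 0.40704.
P(S=3) = 0.070 + 0.082 + 0.104 + 0.096 = 0.352; P(R=1 | S=3) = 0.070/0.352 = 0.19886.
Difference = 0.2082.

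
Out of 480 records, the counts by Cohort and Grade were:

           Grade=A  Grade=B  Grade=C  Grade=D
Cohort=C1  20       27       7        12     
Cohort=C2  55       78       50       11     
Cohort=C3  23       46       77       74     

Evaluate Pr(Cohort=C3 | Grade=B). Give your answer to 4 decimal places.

Total with Grade=B: 27 + 78 + 46 = 151.
P(Cohort=C3 | Grade=B) = 46/151 = 0.3046.

0.3046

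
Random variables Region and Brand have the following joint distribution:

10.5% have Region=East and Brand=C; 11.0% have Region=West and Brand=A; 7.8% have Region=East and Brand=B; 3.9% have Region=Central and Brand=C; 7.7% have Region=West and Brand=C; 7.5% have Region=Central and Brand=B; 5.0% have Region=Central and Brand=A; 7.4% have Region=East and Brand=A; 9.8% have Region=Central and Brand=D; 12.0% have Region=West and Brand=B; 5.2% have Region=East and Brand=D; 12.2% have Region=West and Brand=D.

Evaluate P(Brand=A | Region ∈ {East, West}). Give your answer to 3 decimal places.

0.249

P(Region=East) = 0.074 + 0.078 + 0.105 + 0.052 = 0.309.
P(Region=West) = 0.110 + 0.120 + 0.077 + 0.122 = 0.429.
P(Region ∈ {East, West}) = 0.309 + 0.429 = 0.738; P(Brand=A, Region ∈ {East, West}) = 0.074 + 0.110 = 0.184.
P(Brand=A | Region ∈ {East, West}) = 0.184/0.738 = 0.249.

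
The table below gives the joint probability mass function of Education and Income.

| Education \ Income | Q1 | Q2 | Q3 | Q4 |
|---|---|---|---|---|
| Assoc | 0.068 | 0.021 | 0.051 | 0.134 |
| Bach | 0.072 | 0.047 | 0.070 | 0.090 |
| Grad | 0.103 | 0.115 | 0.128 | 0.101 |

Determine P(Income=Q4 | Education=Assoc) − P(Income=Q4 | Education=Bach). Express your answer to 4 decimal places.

0.1665

P(Education=Assoc) = 0.068 + 0.021 + 0.051 + 0.134 = 0.274; P(Income=Q4 | Education=Assoc) = 0.134/0.274 = 0.48905.
P(Education=Bach) = 0.072 + 0.047 + 0.070 + 0.090 = 0.279; P(Income=Q4 | Education=Bach) = 0.090/0.279 = 0.32258.
Difference = 0.1665.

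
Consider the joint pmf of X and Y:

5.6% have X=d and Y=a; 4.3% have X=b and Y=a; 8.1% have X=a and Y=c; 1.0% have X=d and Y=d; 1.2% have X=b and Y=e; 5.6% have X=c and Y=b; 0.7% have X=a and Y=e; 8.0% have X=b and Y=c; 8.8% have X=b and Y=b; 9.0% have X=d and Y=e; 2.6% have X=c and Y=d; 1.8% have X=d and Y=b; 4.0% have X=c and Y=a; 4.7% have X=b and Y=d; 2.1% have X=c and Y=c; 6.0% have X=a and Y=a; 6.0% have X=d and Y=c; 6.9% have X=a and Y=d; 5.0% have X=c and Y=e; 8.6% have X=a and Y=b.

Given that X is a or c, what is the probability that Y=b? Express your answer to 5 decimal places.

P(X=a) = 0.060 + 0.086 + 0.081 + 0.069 + 0.007 = 0.303.
P(X=c) = 0.040 + 0.056 + 0.021 + 0.026 + 0.050 = 0.193.
P(X ∈ {a, c}) = 0.303 + 0.193 = 0.496; P(Y=b, X ∈ {a, c}) = 0.086 + 0.056 = 0.142.
P(Y=b | X ∈ {a, c}) = 0.142/0.496 = 0.28629.

0.28629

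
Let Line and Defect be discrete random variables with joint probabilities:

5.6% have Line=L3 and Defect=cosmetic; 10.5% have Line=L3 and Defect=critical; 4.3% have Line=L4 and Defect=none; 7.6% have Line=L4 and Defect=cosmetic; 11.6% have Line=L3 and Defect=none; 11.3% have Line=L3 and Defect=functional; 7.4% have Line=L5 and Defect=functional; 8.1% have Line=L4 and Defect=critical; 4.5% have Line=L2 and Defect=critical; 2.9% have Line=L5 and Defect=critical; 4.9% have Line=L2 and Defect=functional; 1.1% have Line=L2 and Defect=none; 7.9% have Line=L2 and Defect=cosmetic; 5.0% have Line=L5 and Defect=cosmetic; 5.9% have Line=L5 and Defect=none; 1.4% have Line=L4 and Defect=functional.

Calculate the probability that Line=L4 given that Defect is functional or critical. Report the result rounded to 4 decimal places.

P(Defect=functional) = 0.049 + 0.113 + 0.014 + 0.074 = 0.250.
P(Defect=critical) = 0.045 + 0.105 + 0.081 + 0.029 = 0.260.
P(Defect ∈ {functional, critical}) = 0.250 + 0.260 = 0.510; P(Line=L4, Defect ∈ {functional, critical}) = 0.014 + 0.081 = 0.095.
P(Line=L4 | Defect ∈ {functional, critical}) = 0.095/0.510 = 0.1863.

0.1863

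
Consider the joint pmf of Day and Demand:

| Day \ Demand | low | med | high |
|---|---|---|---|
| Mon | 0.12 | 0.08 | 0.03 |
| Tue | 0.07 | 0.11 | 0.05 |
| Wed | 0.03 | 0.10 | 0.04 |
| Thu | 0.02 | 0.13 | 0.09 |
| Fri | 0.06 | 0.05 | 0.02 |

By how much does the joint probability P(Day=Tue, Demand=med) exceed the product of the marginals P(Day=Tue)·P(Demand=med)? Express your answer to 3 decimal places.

P(Day=Tue) = 0.07 + 0.11 + 0.05 = 0.23.
P(Demand=med) = 0.08 + 0.11 + 0.10 + 0.13 + 0.05 = 0.47.
P(Day=Tue, Demand=med) − P(Day=Tue)P(Demand=med) = 0.11 − 0.23×0.47 = 0.002.

0.002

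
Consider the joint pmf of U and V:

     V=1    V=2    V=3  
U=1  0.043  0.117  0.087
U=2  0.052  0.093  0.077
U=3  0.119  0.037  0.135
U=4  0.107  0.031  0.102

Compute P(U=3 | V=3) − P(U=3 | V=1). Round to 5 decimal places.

-0.03406

P(V=3) = 0.087 + 0.077 + 0.135 + 0.102 = 0.401; P(U=3 | V=3) = 0.135/0.401 = 0.336658.
P(V=1) = 0.043 + 0.052 + 0.119 + 0.107 = 0.321; P(U=3 | V=1) = 0.119/0.321 = 0.370717.
Difference = -0.03406.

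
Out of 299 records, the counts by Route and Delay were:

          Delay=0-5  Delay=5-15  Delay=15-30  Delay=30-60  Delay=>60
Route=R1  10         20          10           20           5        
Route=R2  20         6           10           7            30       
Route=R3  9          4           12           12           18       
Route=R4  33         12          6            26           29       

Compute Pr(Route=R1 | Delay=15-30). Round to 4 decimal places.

Total with Delay=15-30: 10 + 10 + 12 + 6 = 38.
P(Route=R1 | Delay=15-30) = 10/38 = 0.2632.

0.2632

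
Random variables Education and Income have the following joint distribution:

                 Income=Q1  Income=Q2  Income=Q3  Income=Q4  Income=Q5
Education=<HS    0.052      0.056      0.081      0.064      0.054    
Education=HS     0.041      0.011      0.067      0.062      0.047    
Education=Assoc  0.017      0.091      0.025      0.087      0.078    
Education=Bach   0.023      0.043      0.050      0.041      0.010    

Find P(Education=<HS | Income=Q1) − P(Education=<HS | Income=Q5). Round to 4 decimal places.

0.1053

P(Income=Q1) = 0.052 + 0.041 + 0.017 + 0.023 = 0.133; P(Education=<HS | Income=Q1) = 0.052/0.133 = 0.39098.
P(Income=Q5) = 0.054 + 0.047 + 0.078 + 0.010 = 0.189; P(Education=<HS | Income=Q5) = 0.054/0.189 = 0.28571.
Difference = 0.1053.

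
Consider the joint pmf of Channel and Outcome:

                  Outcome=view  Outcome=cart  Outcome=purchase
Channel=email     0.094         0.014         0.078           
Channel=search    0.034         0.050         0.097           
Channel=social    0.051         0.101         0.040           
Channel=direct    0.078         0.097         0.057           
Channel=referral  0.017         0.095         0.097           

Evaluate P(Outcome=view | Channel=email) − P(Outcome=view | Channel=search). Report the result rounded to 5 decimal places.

P(Channel=email) = 0.094 + 0.014 + 0.078 = 0.186; P(Outcome=view | Channel=email) = 0.094/0.186 = 0.505376.
P(Channel=search) = 0.034 + 0.050 + 0.097 = 0.181; P(Outcome=view | Channel=search) = 0.034/0.181 = 0.187845.
Difference = 0.31753.

0.31753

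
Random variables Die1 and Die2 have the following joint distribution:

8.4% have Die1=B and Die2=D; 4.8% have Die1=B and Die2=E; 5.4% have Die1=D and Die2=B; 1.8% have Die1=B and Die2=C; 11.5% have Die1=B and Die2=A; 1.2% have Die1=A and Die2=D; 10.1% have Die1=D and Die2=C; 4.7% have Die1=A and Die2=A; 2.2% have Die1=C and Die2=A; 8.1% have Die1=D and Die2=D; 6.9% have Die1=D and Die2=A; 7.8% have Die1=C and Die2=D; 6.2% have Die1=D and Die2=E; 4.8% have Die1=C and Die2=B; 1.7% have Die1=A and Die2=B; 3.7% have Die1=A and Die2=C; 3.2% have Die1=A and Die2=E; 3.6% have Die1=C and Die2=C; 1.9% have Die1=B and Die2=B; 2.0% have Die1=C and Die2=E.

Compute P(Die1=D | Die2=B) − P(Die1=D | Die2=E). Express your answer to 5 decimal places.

0.00859

P(Die2=B) = 0.017 + 0.019 + 0.048 + 0.054 = 0.138; P(Die1=D | Die2=B) = 0.054/0.138 = 0.391304.
P(Die2=E) = 0.032 + 0.048 + 0.020 + 0.062 = 0.162; P(Die1=D | Die2=E) = 0.062/0.162 = 0.382716.
Difference = 0.00859.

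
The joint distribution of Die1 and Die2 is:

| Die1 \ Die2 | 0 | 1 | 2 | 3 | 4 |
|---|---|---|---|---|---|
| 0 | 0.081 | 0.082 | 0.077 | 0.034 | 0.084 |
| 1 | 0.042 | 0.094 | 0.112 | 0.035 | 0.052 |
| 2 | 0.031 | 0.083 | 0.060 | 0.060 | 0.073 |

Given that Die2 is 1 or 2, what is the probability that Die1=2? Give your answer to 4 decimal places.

0.2815

P(Die2=1) = 0.082 + 0.094 + 0.083 = 0.259.
P(Die2=2) = 0.077 + 0.112 + 0.060 = 0.249.
P(Die2 ∈ {1, 2}) = 0.259 + 0.249 = 0.508; P(Die1=2, Die2 ∈ {1, 2}) = 0.083 + 0.060 = 0.143.
P(Die1=2 | Die2 ∈ {1, 2}) = 0.143/0.508 = 0.2815.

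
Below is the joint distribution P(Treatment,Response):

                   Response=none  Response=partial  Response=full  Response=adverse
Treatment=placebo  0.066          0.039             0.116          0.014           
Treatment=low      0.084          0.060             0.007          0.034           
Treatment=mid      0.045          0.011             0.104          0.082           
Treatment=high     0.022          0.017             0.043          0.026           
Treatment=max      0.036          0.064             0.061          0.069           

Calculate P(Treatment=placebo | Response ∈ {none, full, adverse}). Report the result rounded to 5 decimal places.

0.24227

P(Response=none) = 0.066 + 0.084 + 0.045 + 0.022 + 0.036 = 0.253.
P(Response=full) = 0.116 + 0.007 + 0.104 + 0.043 + 0.061 = 0.331.
P(Response=adverse) = 0.014 + 0.034 + 0.082 + 0.026 + 0.069 = 0.225.
P(Response ∈ {none, full, adverse}) = 0.253 + 0.331 + 0.225 = 0.809; P(Treatment=placebo, Response ∈ {none, full, adverse}) = 0.066 + 0.116 + 0.014 = 0.196.
P(Treatment=placebo | Response ∈ {none, full, adverse}) = 0.196/0.809 = 0.24227.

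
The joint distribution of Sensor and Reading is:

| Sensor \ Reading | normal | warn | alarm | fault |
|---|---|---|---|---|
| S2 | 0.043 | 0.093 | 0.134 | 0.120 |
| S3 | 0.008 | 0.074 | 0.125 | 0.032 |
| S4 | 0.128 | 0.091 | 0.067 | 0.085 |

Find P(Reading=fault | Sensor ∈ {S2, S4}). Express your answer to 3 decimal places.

P(Sensor=S2) = 0.043 + 0.093 + 0.134 + 0.120 = 0.390.
P(Sensor=S4) = 0.128 + 0.091 + 0.067 + 0.085 = 0.371.
P(Sensor ∈ {S2, S4}) = 0.390 + 0.371 = 0.761; P(Reading=fault, Sensor ∈ {S2, S4}) = 0.120 + 0.085 = 0.205.
P(Reading=fault | Sensor ∈ {S2, S4}) = 0.205/0.761 = 0.269.

0.269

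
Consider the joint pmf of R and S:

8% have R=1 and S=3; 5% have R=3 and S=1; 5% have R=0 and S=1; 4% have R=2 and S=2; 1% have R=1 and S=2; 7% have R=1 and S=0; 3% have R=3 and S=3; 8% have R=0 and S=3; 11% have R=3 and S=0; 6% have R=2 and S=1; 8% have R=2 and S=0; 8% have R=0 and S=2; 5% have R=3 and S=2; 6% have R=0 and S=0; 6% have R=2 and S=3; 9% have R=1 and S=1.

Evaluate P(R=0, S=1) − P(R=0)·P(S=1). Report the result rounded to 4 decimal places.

P(R=0) = 0.06 + 0.05 + 0.08 + 0.08 = 0.27.
P(S=1) = 0.05 + 0.09 + 0.06 + 0.05 = 0.25.
P(R=0, S=1) − P(R=0)P(S=1) = 0.05 − 0.27×0.25 = -0.0175.

-0.0175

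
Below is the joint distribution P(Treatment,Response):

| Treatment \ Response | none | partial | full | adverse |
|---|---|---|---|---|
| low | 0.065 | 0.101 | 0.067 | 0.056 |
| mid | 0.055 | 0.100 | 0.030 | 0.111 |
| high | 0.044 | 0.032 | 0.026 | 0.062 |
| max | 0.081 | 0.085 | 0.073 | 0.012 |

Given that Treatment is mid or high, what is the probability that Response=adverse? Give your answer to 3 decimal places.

0.376

P(Treatment=mid) = 0.055 + 0.100 + 0.030 + 0.111 = 0.296.
P(Treatment=high) = 0.044 + 0.032 + 0.026 + 0.062 = 0.164.
P(Treatment ∈ {mid, high}) = 0.296 + 0.164 = 0.460; P(Response=adverse, Treatment ∈ {mid, high}) = 0.111 + 0.062 = 0.173.
P(Response=adverse | Treatment ∈ {mid, high}) = 0.173/0.460 = 0.376.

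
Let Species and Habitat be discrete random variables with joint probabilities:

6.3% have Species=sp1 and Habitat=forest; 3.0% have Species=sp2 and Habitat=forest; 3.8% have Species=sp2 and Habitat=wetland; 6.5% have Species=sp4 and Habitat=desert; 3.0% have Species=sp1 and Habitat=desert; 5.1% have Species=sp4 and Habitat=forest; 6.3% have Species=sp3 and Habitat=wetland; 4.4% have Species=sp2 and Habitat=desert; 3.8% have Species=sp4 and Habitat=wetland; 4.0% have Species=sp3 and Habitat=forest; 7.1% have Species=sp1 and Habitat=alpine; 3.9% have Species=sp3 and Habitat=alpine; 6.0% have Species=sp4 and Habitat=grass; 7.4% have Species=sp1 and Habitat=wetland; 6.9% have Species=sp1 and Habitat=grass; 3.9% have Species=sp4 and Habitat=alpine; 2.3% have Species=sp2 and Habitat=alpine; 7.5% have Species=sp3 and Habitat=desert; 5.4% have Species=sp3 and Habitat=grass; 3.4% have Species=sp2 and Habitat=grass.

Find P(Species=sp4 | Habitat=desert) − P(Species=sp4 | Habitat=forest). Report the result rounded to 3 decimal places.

0.027

P(Habitat=desert) = 0.030 + 0.044 + 0.075 + 0.065 = 0.214; P(Species=sp4 | Habitat=desert) = 0.065/0.214 = 0.3037.
P(Habitat=forest) = 0.063 + 0.030 + 0.040 + 0.051 = 0.184; P(Species=sp4 | Habitat=forest) = 0.051/0.184 = 0.2772.
Difference = 0.027.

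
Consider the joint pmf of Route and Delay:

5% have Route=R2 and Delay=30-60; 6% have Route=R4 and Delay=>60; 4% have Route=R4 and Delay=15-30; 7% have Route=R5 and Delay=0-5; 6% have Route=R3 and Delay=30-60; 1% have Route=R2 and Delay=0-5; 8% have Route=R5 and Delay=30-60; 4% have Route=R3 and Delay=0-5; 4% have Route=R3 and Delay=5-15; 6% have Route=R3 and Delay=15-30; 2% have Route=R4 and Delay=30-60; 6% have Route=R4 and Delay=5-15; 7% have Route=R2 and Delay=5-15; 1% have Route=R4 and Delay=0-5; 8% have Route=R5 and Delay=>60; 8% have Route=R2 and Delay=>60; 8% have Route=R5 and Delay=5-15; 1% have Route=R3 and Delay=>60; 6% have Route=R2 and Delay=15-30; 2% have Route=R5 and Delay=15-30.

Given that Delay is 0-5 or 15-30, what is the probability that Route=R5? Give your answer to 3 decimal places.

0.290

P(Delay=0-5) = 0.01 + 0.04 + 0.01 + 0.07 = 0.13.
P(Delay=15-30) = 0.06 + 0.06 + 0.04 + 0.02 = 0.18.
P(Delay ∈ {0-5, 15-30}) = 0.13 + 0.18 = 0.31; P(Route=R5, Delay ∈ {0-5, 15-30}) = 0.07 + 0.02 = 0.09.
P(Route=R5 | Delay ∈ {0-5, 15-30}) = 0.09/0.31 = 0.290.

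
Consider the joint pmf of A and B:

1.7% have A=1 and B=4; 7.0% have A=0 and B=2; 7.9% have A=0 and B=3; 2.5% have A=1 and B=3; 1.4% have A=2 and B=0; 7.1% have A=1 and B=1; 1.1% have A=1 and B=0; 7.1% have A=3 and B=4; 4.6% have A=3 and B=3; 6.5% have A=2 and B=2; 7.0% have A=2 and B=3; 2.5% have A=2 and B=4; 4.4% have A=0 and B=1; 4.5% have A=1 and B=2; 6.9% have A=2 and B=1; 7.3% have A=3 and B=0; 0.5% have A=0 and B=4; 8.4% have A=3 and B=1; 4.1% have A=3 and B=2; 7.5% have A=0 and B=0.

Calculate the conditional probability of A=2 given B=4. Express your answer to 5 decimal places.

P(B=4) = 0.005 + 0.017 + 0.025 + 0.071 = 0.118.
P(A=2 | B=4) = 0.025/0.118 = 0.21186.

0.21186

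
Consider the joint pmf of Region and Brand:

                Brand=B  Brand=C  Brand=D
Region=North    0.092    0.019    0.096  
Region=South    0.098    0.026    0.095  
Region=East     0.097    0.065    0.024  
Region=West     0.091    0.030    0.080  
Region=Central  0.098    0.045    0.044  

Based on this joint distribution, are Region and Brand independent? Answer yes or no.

no

P(Region=East) = 0.186 and P(Brand=D) = 0.339, so their product is 0.06305, but P(Region=East, Brand=D) = 0.024. Since these differ, Region and Brand are not independent.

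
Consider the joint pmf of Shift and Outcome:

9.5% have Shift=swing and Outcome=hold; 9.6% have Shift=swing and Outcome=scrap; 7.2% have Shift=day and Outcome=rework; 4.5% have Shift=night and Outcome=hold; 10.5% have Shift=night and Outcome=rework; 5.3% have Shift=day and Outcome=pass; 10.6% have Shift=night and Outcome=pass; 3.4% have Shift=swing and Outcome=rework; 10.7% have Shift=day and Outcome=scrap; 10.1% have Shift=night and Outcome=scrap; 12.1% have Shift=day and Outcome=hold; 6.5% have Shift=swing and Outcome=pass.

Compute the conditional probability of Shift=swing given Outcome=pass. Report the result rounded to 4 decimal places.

0.2902

P(Outcome=pass) = 0.053 + 0.065 + 0.106 = 0.224.
P(Shift=swing | Outcome=pass) = 0.065/0.224 = 0.2902.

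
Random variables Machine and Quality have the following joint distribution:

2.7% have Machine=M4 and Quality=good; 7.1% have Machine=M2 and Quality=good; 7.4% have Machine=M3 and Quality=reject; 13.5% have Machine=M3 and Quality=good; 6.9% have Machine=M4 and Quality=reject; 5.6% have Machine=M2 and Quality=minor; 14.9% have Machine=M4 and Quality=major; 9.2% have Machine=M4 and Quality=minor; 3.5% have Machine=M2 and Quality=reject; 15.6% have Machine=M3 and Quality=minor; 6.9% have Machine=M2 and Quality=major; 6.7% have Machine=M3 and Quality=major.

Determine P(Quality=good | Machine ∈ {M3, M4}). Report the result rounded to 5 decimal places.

0.21066

P(Machine=M3) = 0.135 + 0.156 + 0.067 + 0.074 = 0.432.
P(Machine=M4) = 0.027 + 0.092 + 0.149 + 0.069 = 0.337.
P(Machine ∈ {M3, M4}) = 0.432 + 0.337 = 0.769; P(Quality=good, Machine ∈ {M3, M4}) = 0.135 + 0.027 = 0.162.
P(Quality=good | Machine ∈ {M3, M4}) = 0.162/0.769 = 0.21066.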